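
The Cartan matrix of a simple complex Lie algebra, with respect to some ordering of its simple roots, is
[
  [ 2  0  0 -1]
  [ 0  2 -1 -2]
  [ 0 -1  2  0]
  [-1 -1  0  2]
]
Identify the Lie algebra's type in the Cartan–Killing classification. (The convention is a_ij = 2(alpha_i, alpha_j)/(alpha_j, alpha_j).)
F_4

The matrix has rank 4 with 2's on the diagonal. Reading the off-diagonal entries as Dynkin edges (a single edge where a_ij = a_ji = -1; a double or triple edge where a_ij * a_ji = 2 or 3), the diagram is a chain of 4 nodes with a double edge between the middle two (F_4). One simple-root ordering that puts it in standard form is (alpha_3, alpha_2, alpha_4, alpha_1). So the algebra is type F_4.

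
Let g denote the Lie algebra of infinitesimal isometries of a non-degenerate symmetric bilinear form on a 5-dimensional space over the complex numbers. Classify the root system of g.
This is so(5) with 5 odd, which has dimension 5(5-1)/2 = 10 and rank (5-1)/2 = 2. In the classification of classical Lie algebras, the orthogonal algebra so(2n+1) in an odd number of variables has type B_n; here n = 2, so the Dynkin diagram is a chain of 2 nodes with a double edge at one end; the terminal node there is the unique short simple root (B_2). Hence the type is B_2.

B_2 (so(5))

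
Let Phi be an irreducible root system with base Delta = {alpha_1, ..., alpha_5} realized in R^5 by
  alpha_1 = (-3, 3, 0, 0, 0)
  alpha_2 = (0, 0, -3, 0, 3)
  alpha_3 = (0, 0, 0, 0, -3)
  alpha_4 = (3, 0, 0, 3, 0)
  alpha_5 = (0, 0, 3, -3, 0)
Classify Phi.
Compute the Cartan integers a_ij = 2(alpha_i, alpha_j)/(alpha_j, alpha_j); the resulting 5x5 Cartan matrix is
[[2, 0, 0, -1, 0], [0, 2, -2, 0, -1], [0, -1, 2, 0, 0], [-1, 0, 0, 2, -1], [0, -1, 0, -1, 2]].
The roots have two lengths (squared-length ratio 2:1); the short ones are alpha_{3}. The associated Dynkin diagram is a chain of 5 nodes with a double edge at one end; the terminal node there is the unique short simple root (B_5), so the type is B_5 (the algebra so(11)).

B_5 (so(11))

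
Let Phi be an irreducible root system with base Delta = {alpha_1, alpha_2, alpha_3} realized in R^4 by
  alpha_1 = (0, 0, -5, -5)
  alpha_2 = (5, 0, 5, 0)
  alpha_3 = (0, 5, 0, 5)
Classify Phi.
Compute the Cartan integers a_ij = 2(alpha_i, alpha_j)/(alpha_j, alpha_j); the resulting 3x3 Cartan matrix is
[[2, -1, -1], [-1, 2, 0], [-1, 0, 2]].
All simple roots have the same length, so the diagram is simply laced. The associated Dynkin diagram is a chain of 3 nodes with single edges (A_3), so the type is A_3 (the algebra sl(4)).

type A_3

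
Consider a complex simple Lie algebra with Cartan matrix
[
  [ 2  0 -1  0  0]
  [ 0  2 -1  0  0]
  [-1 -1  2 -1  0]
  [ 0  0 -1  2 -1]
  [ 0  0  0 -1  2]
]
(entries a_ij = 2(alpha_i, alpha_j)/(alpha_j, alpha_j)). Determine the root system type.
D_5

The matrix has rank 5 with 2's on the diagonal. Reading the off-diagonal entries as Dynkin edges (a single edge where a_ij = a_ji = -1; a double or triple edge where a_ij * a_ji = 2 or 3), the diagram is a chain of 3 nodes with a fork of two nodes at one end (D_5). One simple-root ordering that puts it in standard form is (alpha_5, alpha_4, alpha_3, alpha_2, alpha_1). So the algebra is type D_5, i.e. so(10).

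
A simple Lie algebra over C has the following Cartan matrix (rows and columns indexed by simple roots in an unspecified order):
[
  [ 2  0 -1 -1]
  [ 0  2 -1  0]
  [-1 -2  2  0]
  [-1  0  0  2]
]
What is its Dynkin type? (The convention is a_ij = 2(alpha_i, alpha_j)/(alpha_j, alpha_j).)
B_4 (so(9))

The matrix has rank 4 with 2's on the diagonal. Reading the off-diagonal entries as Dynkin edges (a single edge where a_ij = a_ji = -1; a double or triple edge where a_ij * a_ji = 2 or 3), the diagram is a chain of 4 nodes with a double edge at one end; the terminal node there is the unique short simple root (B_4). One simple-root ordering that puts it in standard form is (alpha_4, alpha_1, alpha_3, alpha_2). So the algebra is type B_4, i.e. so(9).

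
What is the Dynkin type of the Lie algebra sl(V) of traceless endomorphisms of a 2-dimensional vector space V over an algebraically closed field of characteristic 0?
This is sl(2), which has dimension 2^2 - 1 = 3 and rank 2 - 1 = 1 (a Cartan subalgebra is the diagonal traceless matrices). In the classification of classical Lie algebras, the special linear algebra sl(n+1) has type A_n; here n = 1, so the Dynkin diagram is a chain of 1 nodes with single edges (A_1). Hence the type is A_1.

A_1 (sl(2))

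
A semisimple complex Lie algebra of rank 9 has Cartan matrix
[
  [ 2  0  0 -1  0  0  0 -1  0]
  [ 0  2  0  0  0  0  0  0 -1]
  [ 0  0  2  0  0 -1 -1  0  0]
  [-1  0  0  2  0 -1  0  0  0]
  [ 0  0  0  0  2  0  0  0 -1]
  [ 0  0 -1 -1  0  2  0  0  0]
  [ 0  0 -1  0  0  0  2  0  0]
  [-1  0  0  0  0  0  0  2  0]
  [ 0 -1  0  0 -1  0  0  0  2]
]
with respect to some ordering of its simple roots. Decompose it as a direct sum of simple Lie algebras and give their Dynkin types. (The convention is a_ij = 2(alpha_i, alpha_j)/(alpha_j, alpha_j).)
The diagram associated to this matrix has two connected components: the simple roots {alpha_2, alpha_5, alpha_9} form a chain of 3 nodes with single edges (A_3), and {alpha_1, alpha_3, alpha_4, alpha_6, alpha_7, alpha_8} form a chain of 6 nodes with single edges (A_6). A semisimple Lie algebra decomposes uniquely as the direct sum of simple ideals, one per connected component of its Dynkin diagram, so g ≅ A_3 ⊕ A_6 (dimension 15 + 48 = 63).

A_3 + A_6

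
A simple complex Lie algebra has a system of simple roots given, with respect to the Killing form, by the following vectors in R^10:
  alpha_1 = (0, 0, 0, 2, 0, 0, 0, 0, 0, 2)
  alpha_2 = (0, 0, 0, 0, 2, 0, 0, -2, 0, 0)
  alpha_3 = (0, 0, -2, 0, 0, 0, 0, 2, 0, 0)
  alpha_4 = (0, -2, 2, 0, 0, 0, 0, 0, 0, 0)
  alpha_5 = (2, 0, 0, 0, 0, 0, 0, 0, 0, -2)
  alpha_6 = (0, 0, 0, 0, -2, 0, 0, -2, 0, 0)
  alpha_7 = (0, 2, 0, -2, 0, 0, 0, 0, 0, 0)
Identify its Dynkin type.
D7

Compute the Cartan integers a_ij = 2(alpha_i, alpha_j)/(alpha_j, alpha_j); the resulting 7x7 Cartan matrix is
[[2, 0, 0, 0, -1, 0, -1], [0, 2, -1, 0, 0, 0, 0], [0, -1, 2, -1, 0, -1, 0], [0, 0, -1, 2, 0, 0, -1], [-1, 0, 0, 0, 2, 0, 0], [0, 0, -1, 0, 0, 2, 0], [-1, 0, 0, -1, 0, 0, 2]].
All simple roots have the same length, so the diagram is simply laced. The associated Dynkin diagram is a chain of 5 nodes with a fork of two nodes at one end (D_7), so the type is D_7 (the algebra so(14)).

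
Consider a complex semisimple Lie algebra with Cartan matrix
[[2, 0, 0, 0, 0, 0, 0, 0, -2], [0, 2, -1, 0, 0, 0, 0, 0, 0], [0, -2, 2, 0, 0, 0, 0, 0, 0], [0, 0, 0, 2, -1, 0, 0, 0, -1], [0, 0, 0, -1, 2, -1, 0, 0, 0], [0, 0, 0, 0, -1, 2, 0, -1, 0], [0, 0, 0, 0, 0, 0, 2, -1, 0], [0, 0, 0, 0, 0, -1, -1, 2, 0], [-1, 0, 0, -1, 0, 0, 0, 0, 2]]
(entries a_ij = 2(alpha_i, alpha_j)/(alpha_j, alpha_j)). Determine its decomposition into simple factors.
B_2 ⊕ C_7

The diagram associated to this matrix has two connected components: the simple roots {alpha_2, alpha_3} form a chain of 2 nodes with a double edge at one end; the terminal node there is the unique short simple root (B_2), and {alpha_1, alpha_4, alpha_5, alpha_6, alpha_7, alpha_8, alpha_9} form a chain of 7 nodes with a double edge at one end; the terminal node there is the unique long simple root (C_7). A semisimple Lie algebra decomposes uniquely as the direct sum of simple ideals, one per connected component of its Dynkin diagram, so g ≅ B_2 ⊕ C_7 (dimension 10 + 105 = 115).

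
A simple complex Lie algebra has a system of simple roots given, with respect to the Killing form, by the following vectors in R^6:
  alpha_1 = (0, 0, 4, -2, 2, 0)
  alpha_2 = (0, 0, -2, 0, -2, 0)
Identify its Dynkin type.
Compute the Cartan integers a_ij = 2(alpha_i, alpha_j)/(alpha_j, alpha_j); the resulting 2x2 Cartan matrix is
[[2, -3], [-1, 2]].
The roots have two lengths (squared-length ratio 3:1); the short ones are alpha_{2}. The associated Dynkin diagram is two nodes joined by a triple edge (G_2), so the type is G_2.

G2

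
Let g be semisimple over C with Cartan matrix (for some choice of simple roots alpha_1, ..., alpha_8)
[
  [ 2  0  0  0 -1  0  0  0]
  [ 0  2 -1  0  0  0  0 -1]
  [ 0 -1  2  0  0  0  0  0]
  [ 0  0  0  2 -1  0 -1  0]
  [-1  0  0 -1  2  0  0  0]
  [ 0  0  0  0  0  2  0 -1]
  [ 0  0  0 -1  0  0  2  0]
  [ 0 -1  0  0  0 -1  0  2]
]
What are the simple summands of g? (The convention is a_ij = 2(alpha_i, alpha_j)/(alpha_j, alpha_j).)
A_4 (sl(5)) + A_4 (sl(5))

The diagram associated to this matrix has two connected components: the simple roots {alpha_1, alpha_4, alpha_5, alpha_7} form a chain of 4 nodes with single edges (A_4), and {alpha_2, alpha_3, alpha_6, alpha_8} form a chain of 4 nodes with single edges (A_4). A semisimple Lie algebra decomposes uniquely as the direct sum of simple ideals, one per connected component of its Dynkin diagram, so g ≅ A_4 ⊕ A_4 (dimension 24 + 24 = 48).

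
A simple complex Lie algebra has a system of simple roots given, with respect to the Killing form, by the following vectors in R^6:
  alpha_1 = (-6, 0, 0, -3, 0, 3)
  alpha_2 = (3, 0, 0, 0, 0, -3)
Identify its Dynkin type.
type G_2

Compute the Cartan integers a_ij = 2(alpha_i, alpha_j)/(alpha_j, alpha_j); the resulting 2x2 Cartan matrix is
[[2, -3], [-1, 2]].
The roots have two lengths (squared-length ratio 3:1); the short ones are alpha_{2}. The associated Dynkin diagram is two nodes joined by a triple edge (G_2), so the type is G_2.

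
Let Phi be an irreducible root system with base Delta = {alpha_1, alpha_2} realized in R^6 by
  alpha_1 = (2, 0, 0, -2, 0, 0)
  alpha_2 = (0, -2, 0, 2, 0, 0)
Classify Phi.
A_2 (sl(3))

Compute the Cartan integers a_ij = 2(alpha_i, alpha_j)/(alpha_j, alpha_j); the resulting 2x2 Cartan matrix is
[[2, -1], [-1, 2]].
All simple roots have the same length, so the diagram is simply laced. The associated Dynkin diagram is a chain of 2 nodes with single edges (A_2), so the type is A_2 (the algebra sl(3)).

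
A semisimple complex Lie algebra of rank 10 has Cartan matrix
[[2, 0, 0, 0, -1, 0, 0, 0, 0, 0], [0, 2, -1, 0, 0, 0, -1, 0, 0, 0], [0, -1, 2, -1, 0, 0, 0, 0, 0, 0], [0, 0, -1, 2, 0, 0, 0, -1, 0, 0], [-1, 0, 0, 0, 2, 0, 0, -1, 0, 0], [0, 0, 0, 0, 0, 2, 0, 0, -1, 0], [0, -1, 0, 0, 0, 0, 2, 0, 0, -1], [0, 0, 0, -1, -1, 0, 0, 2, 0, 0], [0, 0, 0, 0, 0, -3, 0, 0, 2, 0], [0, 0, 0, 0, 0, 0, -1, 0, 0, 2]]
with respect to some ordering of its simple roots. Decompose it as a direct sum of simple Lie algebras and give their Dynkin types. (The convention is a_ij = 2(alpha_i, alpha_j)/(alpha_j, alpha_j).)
The diagram associated to this matrix has two connected components: the simple roots {alpha_1, alpha_2, alpha_3, alpha_4, alpha_5, alpha_7, alpha_8, alpha_10} form a chain of 8 nodes with single edges (A_8), and {alpha_6, alpha_9} form two nodes joined by a triple edge (G_2). A semisimple Lie algebra decomposes uniquely as the direct sum of simple ideals, one per connected component of its Dynkin diagram, so g ≅ A_8 ⊕ G_2 (dimension 80 + 14 = 94).

A8 ⊕ G2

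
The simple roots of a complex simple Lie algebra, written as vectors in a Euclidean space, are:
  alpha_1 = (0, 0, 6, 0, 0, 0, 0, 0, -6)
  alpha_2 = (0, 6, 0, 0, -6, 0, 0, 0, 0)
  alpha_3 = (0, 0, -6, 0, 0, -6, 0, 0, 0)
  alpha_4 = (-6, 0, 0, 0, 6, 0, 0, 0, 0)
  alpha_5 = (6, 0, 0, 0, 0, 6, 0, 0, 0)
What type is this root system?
A5

Compute the Cartan integers a_ij = 2(alpha_i, alpha_j)/(alpha_j, alpha_j); the resulting 5x5 Cartan matrix is
[[2, 0, -1, 0, 0], [0, 2, 0, -1, 0], [-1, 0, 2, 0, -1], [0, -1, 0, 2, -1], [0, 0, -1, -1, 2]].
All simple roots have the same length, so the diagram is simply laced. The associated Dynkin diagram is a chain of 5 nodes with single edges (A_5), so the type is A_5 (the algebra sl(6)).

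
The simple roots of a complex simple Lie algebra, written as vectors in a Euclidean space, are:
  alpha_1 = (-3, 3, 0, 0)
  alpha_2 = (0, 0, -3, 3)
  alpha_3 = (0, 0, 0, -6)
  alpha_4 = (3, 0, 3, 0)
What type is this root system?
C_4

Compute the Cartan integers a_ij = 2(alpha_i, alpha_j)/(alpha_j, alpha_j); the resulting 4x4 Cartan matrix is
[[2, 0, 0, -1], [0, 2, -1, -1], [0, -2, 2, 0], [-1, -1, 0, 2]].
The roots have two lengths (squared-length ratio 2:1); the short ones are alpha_{1,2,4}. The associated Dynkin diagram is a chain of 4 nodes with a double edge at one end; the terminal node there is the unique long simple root (C_4), so the type is C_4 (the algebra sp(8)).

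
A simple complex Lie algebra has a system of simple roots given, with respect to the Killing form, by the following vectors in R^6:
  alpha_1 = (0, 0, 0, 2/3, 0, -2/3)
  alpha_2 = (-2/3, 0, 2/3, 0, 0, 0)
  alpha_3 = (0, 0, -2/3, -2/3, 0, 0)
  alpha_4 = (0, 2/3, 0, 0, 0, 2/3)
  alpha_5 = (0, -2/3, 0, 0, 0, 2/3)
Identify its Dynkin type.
type D_5

Compute the Cartan integers a_ij = 2(alpha_i, alpha_j)/(alpha_j, alpha_j); the resulting 5x5 Cartan matrix is
[[2, 0, -1, -1, -1], [0, 2, -1, 0, 0], [-1, -1, 2, 0, 0], [-1, 0, 0, 2, 0], [-1, 0, 0, 0, 2]].
All simple roots have the same length, so the diagram is simply laced. The associated Dynkin diagram is a chain of 3 nodes with a fork of two nodes at one end (D_5), so the type is D_5 (the algebra so(10)).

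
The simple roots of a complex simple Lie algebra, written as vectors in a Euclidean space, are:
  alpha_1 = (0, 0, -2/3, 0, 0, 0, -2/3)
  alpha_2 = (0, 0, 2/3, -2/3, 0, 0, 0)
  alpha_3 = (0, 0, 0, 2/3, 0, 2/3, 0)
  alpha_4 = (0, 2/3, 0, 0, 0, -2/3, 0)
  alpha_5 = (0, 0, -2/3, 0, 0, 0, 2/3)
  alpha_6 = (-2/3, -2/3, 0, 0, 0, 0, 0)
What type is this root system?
Compute the Cartan integers a_ij = 2(alpha_i, alpha_j)/(alpha_j, alpha_j); the resulting 6x6 Cartan matrix is
[[2, -1, 0, 0, 0, 0], [-1, 2, -1, 0, -1, 0], [0, -1, 2, -1, 0, 0], [0, 0, -1, 2, 0, -1], [0, -1, 0, 0, 2, 0], [0, 0, 0, -1, 0, 2]].
All simple roots have the same length, so the diagram is simply laced. The associated Dynkin diagram is a chain of 4 nodes with a fork of two nodes at one end (D_6), so the type is D_6 (the algebra so(12)).

D_6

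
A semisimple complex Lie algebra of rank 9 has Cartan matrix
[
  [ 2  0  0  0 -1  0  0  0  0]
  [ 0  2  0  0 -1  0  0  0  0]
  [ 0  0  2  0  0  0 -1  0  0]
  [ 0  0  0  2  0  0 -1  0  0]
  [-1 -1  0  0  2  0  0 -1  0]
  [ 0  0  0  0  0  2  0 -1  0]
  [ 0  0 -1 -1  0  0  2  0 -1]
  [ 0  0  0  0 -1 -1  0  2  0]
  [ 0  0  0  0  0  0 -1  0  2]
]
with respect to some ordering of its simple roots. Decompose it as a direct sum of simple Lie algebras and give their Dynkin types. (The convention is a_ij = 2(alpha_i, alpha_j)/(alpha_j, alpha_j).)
D_4 + D_5

The diagram associated to this matrix has two connected components: the simple roots {alpha_3, alpha_4, alpha_7, alpha_9} form a chain of 2 nodes with a fork of two nodes at one end (D_4), and {alpha_1, alpha_2, alpha_5, alpha_6, alpha_8} form a chain of 3 nodes with a fork of two nodes at one end (D_5). A semisimple Lie algebra decomposes uniquely as the direct sum of simple ideals, one per connected component of its Dynkin diagram, so g ≅ D_4 ⊕ D_5 (dimension 28 + 45 = 73).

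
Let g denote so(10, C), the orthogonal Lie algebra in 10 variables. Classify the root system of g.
D_5

This is so(10) with 10 even, which has dimension 10(10-1)/2 = 45 and rank 10/2 = 5. In the classification of classical Lie algebras, the orthogonal algebra so(2n) in an even number of variables has type D_n; here n = 5, so the Dynkin diagram is a chain of 3 nodes with a fork of two nodes at one end (D_5). Hence the type is D_5.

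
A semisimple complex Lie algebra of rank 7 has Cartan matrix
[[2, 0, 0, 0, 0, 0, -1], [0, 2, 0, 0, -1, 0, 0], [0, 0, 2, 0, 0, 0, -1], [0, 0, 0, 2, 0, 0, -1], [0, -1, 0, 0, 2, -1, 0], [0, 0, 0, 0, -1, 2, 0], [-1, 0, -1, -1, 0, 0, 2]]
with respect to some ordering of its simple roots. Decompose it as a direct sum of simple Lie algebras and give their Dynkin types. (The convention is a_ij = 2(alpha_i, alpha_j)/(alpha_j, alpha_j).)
A3 ⊕ D4

The diagram associated to this matrix has two connected components: the simple roots {alpha_2, alpha_5, alpha_6} form a chain of 3 nodes with single edges (A_3), and {alpha_1, alpha_3, alpha_4, alpha_7} form a chain of 2 nodes with a fork of two nodes at one end (D_4). A semisimple Lie algebra decomposes uniquely as the direct sum of simple ideals, one per connected component of its Dynkin diagram, so g ≅ A_3 ⊕ D_4 (dimension 15 + 28 = 43).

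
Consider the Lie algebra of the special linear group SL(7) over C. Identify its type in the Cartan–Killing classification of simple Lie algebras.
A6

This is sl(7), which has dimension 7^2 - 1 = 48 and rank 7 - 1 = 6 (a Cartan subalgebra is the diagonal traceless matrices). In the classification of classical Lie algebras, the special linear algebra sl(n+1) has type A_n; here n = 6, so the Dynkin diagram is a chain of 6 nodes with single edges (A_6). Hence the type is A_6.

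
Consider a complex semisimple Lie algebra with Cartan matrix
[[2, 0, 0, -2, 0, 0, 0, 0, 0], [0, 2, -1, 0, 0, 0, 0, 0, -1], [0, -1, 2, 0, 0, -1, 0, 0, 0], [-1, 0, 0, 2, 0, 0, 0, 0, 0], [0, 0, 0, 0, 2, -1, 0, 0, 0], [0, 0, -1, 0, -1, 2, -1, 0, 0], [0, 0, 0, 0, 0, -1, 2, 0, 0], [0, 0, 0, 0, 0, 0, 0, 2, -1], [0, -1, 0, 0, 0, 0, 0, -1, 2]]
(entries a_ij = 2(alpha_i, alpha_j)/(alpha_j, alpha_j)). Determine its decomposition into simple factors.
type B_2 + type D_7

The diagram associated to this matrix has two connected components: the simple roots {alpha_1, alpha_4} form a chain of 2 nodes with a double edge at one end; the terminal node there is the unique short simple root (B_2), and {alpha_2, alpha_3, alpha_5, alpha_6, alpha_7, alpha_8, alpha_9} form a chain of 5 nodes with a fork of two nodes at one end (D_7). A semisimple Lie algebra decomposes uniquely as the direct sum of simple ideals, one per connected component of its Dynkin diagram, so g ≅ B_2 ⊕ D_7 (dimension 10 + 91 = 101).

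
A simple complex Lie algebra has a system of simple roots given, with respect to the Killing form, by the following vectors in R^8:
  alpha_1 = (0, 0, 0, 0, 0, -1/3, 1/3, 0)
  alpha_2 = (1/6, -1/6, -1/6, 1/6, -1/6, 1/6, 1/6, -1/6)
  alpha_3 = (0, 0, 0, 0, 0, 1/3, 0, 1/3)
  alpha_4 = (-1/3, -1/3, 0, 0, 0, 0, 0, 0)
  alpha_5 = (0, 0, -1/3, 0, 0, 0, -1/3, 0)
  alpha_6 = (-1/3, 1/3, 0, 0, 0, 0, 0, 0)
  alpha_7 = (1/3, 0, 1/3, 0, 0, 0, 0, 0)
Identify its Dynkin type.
Compute the Cartan integers a_ij = 2(alpha_i, alpha_j)/(alpha_j, alpha_j); the resulting 7x7 Cartan matrix is
[[2, 0, -1, 0, -1, 0, 0], [0, 2, 0, 0, 0, -1, 0], [-1, 0, 2, 0, 0, 0, 0], [0, 0, 0, 2, 0, 0, -1], [-1, 0, 0, 0, 2, 0, -1], [0, -1, 0, 0, 0, 2, -1], [0, 0, 0, -1, -1, -1, 2]].
All simple roots have the same length, so the diagram is simply laced. The associated Dynkin diagram is a chain of 6 nodes with one extra node attached to the third node from one end (E_7), so the type is E_7.

E_7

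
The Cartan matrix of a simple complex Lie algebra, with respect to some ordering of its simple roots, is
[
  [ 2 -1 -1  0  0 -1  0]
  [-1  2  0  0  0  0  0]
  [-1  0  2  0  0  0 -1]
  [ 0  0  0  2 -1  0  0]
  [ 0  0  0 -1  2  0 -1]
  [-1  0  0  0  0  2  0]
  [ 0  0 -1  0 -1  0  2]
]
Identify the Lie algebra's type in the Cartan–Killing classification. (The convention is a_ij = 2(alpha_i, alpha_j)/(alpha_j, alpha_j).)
The matrix has rank 7 with 2's on the diagonal. Reading the off-diagonal entries as Dynkin edges (a single edge where a_ij = a_ji = -1; a double or triple edge where a_ij * a_ji = 2 or 3), the diagram is a chain of 5 nodes with a fork of two nodes at one end (D_7). One simple-root ordering that puts it in standard form is (alpha_4, alpha_5, alpha_7, alpha_3, alpha_1, alpha_6, alpha_2). So the algebra is type D_7, i.e. so(14).

type D_7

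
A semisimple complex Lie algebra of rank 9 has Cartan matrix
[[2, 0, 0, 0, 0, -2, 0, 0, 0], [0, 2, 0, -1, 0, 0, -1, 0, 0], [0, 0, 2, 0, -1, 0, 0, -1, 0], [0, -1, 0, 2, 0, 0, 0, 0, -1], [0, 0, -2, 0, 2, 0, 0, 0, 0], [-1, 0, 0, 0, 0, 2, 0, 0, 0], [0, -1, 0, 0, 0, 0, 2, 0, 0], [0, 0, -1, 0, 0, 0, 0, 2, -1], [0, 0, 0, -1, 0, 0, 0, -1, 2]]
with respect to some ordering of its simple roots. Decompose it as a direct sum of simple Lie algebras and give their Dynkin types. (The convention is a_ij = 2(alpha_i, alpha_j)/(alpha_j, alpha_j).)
B2 ⊕ C7

The diagram associated to this matrix has two connected components: the simple roots {alpha_1, alpha_6} form a chain of 2 nodes with a double edge at one end; the terminal node there is the unique short simple root (B_2), and {alpha_2, alpha_3, alpha_4, alpha_5, alpha_7, alpha_8, alpha_9} form a chain of 7 nodes with a double edge at one end; the terminal node there is the unique long simple root (C_7). A semisimple Lie algebra decomposes uniquely as the direct sum of simple ideals, one per connected component of its Dynkin diagram, so g ≅ B_2 ⊕ C_7 (dimension 10 + 105 = 115).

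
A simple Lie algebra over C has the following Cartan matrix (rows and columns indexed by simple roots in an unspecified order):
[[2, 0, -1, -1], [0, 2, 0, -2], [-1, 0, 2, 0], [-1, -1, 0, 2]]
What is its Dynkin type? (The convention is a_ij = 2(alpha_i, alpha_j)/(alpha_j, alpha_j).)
The matrix has rank 4 with 2's on the diagonal. Reading the off-diagonal entries as Dynkin edges (a single edge where a_ij = a_ji = -1; a double or triple edge where a_ij * a_ji = 2 or 3), the diagram is a chain of 4 nodes with a double edge at one end; the terminal node there is the unique long simple root (C_4). One simple-root ordering that puts it in standard form is (alpha_3, alpha_1, alpha_4, alpha_2). So the algebra is type C_4, i.e. sp(8).

C4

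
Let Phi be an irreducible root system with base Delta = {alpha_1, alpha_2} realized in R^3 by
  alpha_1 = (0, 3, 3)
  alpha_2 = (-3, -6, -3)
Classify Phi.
Compute the Cartan integers a_ij = 2(alpha_i, alpha_j)/(alpha_j, alpha_j); the resulting 2x2 Cartan matrix is
[[2, -1], [-3, 2]].
The roots have two lengths (squared-length ratio 3:1); the short ones are alpha_{1}. The associated Dynkin diagram is two nodes joined by a triple edge (G_2), so the type is G_2.

type G_2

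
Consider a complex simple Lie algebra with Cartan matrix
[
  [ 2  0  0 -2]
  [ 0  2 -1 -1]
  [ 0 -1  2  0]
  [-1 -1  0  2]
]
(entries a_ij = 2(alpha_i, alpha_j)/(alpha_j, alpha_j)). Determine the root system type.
C_4

The matrix has rank 4 with 2's on the diagonal. Reading the off-diagonal entries as Dynkin edges (a single edge where a_ij = a_ji = -1; a double or triple edge where a_ij * a_ji = 2 or 3), the diagram is a chain of 4 nodes with a double edge at one end; the terminal node there is the unique long simple root (C_4). One simple-root ordering that puts it in standard form is (alpha_3, alpha_2, alpha_4, alpha_1). So the algebra is type C_4, i.e. sp(8).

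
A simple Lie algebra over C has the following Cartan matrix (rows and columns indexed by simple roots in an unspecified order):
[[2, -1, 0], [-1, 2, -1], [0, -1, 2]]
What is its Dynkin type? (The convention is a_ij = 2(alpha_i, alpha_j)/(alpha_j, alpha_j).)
The matrix has rank 3 with 2's on the diagonal. Reading the off-diagonal entries as Dynkin edges (a single edge where a_ij = a_ji = -1; a double or triple edge where a_ij * a_ji = 2 or 3), the diagram is a chain of 3 nodes with single edges (A_3). One simple-root ordering that puts it in standard form is (alpha_3, alpha_2, alpha_1). So the algebra is type A_3, i.e. sl(4).

type A_3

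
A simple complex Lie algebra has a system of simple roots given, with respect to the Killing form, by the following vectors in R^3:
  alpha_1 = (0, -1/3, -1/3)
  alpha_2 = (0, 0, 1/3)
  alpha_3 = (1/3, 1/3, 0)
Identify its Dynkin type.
B3

Compute the Cartan integers a_ij = 2(alpha_i, alpha_j)/(alpha_j, alpha_j); the resulting 3x3 Cartan matrix is
[[2, -2, -1], [-1, 2, 0], [-1, 0, 2]].
The roots have two lengths (squared-length ratio 2:1); the short ones are alpha_{2}. The associated Dynkin diagram is a chain of 3 nodes with a double edge at one end; the terminal node there is the unique short simple root (B_3), so the type is B_3 (the algebra so(7)).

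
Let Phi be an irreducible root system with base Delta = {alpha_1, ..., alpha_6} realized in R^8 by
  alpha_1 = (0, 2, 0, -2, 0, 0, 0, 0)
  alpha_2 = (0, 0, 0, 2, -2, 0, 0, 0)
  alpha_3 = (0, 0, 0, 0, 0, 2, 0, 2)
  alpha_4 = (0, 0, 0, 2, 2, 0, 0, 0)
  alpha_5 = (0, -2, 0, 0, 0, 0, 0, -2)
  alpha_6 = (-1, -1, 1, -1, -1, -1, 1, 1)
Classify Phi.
E_6

Compute the Cartan integers a_ij = 2(alpha_i, alpha_j)/(alpha_j, alpha_j); the resulting 6x6 Cartan matrix is
[[2, -1, 0, -1, -1, 0], [-1, 2, 0, 0, 0, 0], [0, 0, 2, 0, -1, 0], [-1, 0, 0, 2, 0, -1], [-1, 0, -1, 0, 2, 0], [0, 0, 0, -1, 0, 2]].
All simple roots have the same length, so the diagram is simply laced. The associated Dynkin diagram is a chain of 5 nodes with one extra node attached to the third node from one end (E_6), so the type is E_6.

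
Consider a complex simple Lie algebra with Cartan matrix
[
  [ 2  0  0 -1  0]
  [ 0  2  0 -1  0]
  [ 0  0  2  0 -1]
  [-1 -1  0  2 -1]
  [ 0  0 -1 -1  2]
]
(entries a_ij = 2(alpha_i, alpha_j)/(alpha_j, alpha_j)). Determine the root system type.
The matrix has rank 5 with 2's on the diagonal. Reading the off-diagonal entries as Dynkin edges (a single edge where a_ij = a_ji = -1; a double or triple edge where a_ij * a_ji = 2 or 3), the diagram is a chain of 3 nodes with a fork of two nodes at one end (D_5). One simple-root ordering that puts it in standard form is (alpha_3, alpha_5, alpha_4, alpha_1, alpha_2). So the algebra is type D_5, i.e. so(10).

D_5 (so(10))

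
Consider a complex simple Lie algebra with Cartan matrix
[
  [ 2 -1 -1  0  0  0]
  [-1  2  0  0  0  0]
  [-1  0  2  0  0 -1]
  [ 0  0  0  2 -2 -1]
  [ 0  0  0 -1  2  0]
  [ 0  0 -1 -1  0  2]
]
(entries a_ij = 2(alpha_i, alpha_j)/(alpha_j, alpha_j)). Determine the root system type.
The matrix has rank 6 with 2's on the diagonal. Reading the off-diagonal entries as Dynkin edges (a single edge where a_ij = a_ji = -1; a double or triple edge where a_ij * a_ji = 2 or 3), the diagram is a chain of 6 nodes with a double edge at one end; the terminal node there is the unique short simple root (B_6). One simple-root ordering that puts it in standard form is (alpha_2, alpha_1, alpha_3, alpha_6, alpha_4, alpha_5). So the algebra is type B_6, i.e. so(13).

type B_6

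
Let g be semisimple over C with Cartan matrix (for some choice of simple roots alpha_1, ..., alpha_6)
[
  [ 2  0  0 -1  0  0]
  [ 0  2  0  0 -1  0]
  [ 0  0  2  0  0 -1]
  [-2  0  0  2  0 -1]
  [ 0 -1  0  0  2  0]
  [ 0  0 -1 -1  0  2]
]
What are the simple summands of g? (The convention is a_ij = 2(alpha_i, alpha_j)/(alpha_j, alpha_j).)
A2 ⊕ B4

The diagram associated to this matrix has two connected components: the simple roots {alpha_2, alpha_5} form a chain of 2 nodes with single edges (A_2), and {alpha_1, alpha_3, alpha_4, alpha_6} form a chain of 4 nodes with a double edge at one end; the terminal node there is the unique short simple root (B_4). A semisimple Lie algebra decomposes uniquely as the direct sum of simple ideals, one per connected component of its Dynkin diagram, so g ≅ A_2 ⊕ B_4 (dimension 8 + 36 = 44).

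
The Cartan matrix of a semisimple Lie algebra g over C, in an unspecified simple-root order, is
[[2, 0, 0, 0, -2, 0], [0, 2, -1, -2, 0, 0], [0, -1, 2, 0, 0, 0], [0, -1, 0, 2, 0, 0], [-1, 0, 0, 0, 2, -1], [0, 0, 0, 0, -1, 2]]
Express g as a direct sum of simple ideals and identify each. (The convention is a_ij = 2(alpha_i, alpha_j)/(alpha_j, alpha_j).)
The diagram associated to this matrix has two connected components: the simple roots {alpha_2, alpha_3, alpha_4} form a chain of 3 nodes with a double edge at one end; the terminal node there is the unique short simple root (B_3), and {alpha_1, alpha_5, alpha_6} form a chain of 3 nodes with a double edge at one end; the terminal node there is the unique long simple root (C_3). A semisimple Lie algebra decomposes uniquely as the direct sum of simple ideals, one per connected component of its Dynkin diagram, so g ≅ B_3 ⊕ C_3 (dimension 21 + 21 = 42).

B3 + C3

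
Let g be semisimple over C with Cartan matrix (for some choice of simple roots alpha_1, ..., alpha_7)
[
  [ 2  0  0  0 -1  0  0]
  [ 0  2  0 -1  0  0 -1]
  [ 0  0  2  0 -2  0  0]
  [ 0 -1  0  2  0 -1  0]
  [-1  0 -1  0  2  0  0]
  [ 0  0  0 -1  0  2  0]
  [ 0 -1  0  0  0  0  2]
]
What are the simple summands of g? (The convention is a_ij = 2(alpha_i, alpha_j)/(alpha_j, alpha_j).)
A_4 (sl(5)) ⊕ C_3 (sp(6))

The diagram associated to this matrix has two connected components: the simple roots {alpha_2, alpha_4, alpha_6, alpha_7} form a chain of 4 nodes with single edges (A_4), and {alpha_1, alpha_3, alpha_5} form a chain of 3 nodes with a double edge at one end; the terminal node there is the unique long simple root (C_3). A semisimple Lie algebra decomposes uniquely as the direct sum of simple ideals, one per connected component of its Dynkin diagram, so g ≅ A_4 ⊕ C_3 (dimension 24 + 21 = 45).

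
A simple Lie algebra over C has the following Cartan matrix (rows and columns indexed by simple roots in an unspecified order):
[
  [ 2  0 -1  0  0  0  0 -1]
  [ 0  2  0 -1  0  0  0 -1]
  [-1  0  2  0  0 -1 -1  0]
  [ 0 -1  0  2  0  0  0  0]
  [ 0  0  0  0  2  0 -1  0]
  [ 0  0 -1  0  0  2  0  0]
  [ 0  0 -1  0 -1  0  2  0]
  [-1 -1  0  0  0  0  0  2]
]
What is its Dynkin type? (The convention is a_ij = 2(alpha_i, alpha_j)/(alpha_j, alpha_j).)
E_8

The matrix has rank 8 with 2's on the diagonal. Reading the off-diagonal entries as Dynkin edges (a single edge where a_ij = a_ji = -1; a double or triple edge where a_ij * a_ji = 2 or 3), the diagram is a chain of 7 nodes with one extra node attached to the third node from one end (E_8). One simple-root ordering that puts it in standard form is (alpha_5, alpha_6, alpha_7, alpha_3, alpha_1, alpha_8, alpha_2, alpha_4). So the algebra is type E_8.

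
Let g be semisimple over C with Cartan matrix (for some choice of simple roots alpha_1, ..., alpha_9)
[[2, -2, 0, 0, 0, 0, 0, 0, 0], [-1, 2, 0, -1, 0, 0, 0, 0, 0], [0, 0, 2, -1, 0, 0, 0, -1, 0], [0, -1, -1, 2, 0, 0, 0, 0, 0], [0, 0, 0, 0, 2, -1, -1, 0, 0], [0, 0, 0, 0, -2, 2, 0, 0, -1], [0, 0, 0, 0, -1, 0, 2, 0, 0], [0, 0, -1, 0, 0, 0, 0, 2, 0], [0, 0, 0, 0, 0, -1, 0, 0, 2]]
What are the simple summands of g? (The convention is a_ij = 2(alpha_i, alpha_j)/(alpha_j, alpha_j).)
The diagram associated to this matrix has two connected components: the simple roots {alpha_1, alpha_2, alpha_3, alpha_4, alpha_8} form a chain of 5 nodes with a double edge at one end; the terminal node there is the unique long simple root (C_5), and {alpha_5, alpha_6, alpha_7, alpha_9} form a chain of 4 nodes with a double edge between the middle two (F_4). A semisimple Lie algebra decomposes uniquely as the direct sum of simple ideals, one per connected component of its Dynkin diagram, so g ≅ C_5 ⊕ F_4 (dimension 55 + 52 = 107).

C_5 (sp(10)) ⊕ F_4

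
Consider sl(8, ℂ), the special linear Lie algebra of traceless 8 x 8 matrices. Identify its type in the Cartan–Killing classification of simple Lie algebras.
A_7

This is sl(8), which has dimension 8^2 - 1 = 63 and rank 8 - 1 = 7 (a Cartan subalgebra is the diagonal traceless matrices). In the classification of classical Lie algebras, the special linear algebra sl(n+1) has type A_n; here n = 7, so the Dynkin diagram is a chain of 7 nodes with single edges (A_7). Hence the type is A_7.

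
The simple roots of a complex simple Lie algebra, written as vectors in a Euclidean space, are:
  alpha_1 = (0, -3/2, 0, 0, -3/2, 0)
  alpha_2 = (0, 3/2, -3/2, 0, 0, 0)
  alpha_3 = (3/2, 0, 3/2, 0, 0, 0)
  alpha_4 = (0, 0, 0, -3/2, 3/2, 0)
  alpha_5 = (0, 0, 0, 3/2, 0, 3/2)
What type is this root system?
A_5

Compute the Cartan integers a_ij = 2(alpha_i, alpha_j)/(alpha_j, alpha_j); the resulting 5x5 Cartan matrix is
[[2, -1, 0, -1, 0], [-1, 2, -1, 0, 0], [0, -1, 2, 0, 0], [-1, 0, 0, 2, -1], [0, 0, 0, -1, 2]].
All simple roots have the same length, so the diagram is simply laced. The associated Dynkin diagram is a chain of 5 nodes with single edges (A_5), so the type is A_5 (the algebra sl(6)).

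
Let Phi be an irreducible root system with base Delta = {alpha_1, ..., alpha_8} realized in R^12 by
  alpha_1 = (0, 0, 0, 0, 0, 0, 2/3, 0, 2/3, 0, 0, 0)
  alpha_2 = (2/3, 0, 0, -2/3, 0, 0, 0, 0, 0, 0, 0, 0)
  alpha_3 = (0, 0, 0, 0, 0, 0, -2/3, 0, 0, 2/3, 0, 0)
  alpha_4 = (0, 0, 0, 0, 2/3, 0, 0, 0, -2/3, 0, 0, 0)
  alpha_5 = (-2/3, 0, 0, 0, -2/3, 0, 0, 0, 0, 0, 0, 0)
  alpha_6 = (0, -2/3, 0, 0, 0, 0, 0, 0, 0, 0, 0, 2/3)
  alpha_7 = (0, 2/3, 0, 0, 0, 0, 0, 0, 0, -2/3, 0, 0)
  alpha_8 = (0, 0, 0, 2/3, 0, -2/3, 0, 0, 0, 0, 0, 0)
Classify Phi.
Compute the Cartan integers a_ij = 2(alpha_i, alpha_j)/(alpha_j, alpha_j); the resulting 8x8 Cartan matrix is
[[2, 0, -1, -1, 0, 0, 0, 0], [0, 2, 0, 0, -1, 0, 0, -1], [-1, 0, 2, 0, 0, 0, -1, 0], [-1, 0, 0, 2, -1, 0, 0, 0], [0, -1, 0, -1, 2, 0, 0, 0], [0, 0, 0, 0, 0, 2, -1, 0], [0, 0, -1, 0, 0, -1, 2, 0], [0, -1, 0, 0, 0, 0, 0, 2]].
All simple roots have the same length, so the diagram is simply laced. The associated Dynkin diagram is a chain of 8 nodes with single edges (A_8), so the type is A_8 (the algebra sl(9)).

A8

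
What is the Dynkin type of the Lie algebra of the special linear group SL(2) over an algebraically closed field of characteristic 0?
A_1

This is sl(2), which has dimension 2^2 - 1 = 3 and rank 2 - 1 = 1 (a Cartan subalgebra is the diagonal traceless matrices). In the classification of classical Lie algebras, the special linear algebra sl(n+1) has type A_n; here n = 1, so the Dynkin diagram is a chain of 1 nodes with single edges (A_1). Hence the type is A_1.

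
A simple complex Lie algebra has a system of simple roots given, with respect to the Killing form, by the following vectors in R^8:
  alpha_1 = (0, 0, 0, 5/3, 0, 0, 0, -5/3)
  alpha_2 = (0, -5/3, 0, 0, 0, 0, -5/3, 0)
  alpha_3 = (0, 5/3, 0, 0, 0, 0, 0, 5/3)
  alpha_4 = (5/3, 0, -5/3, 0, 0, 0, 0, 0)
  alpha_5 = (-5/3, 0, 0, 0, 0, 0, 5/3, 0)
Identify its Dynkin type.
A5

Compute the Cartan integers a_ij = 2(alpha_i, alpha_j)/(alpha_j, alpha_j); the resulting 5x5 Cartan matrix is
[[2, 0, -1, 0, 0], [0, 2, -1, 0, -1], [-1, -1, 2, 0, 0], [0, 0, 0, 2, -1], [0, -1, 0, -1, 2]].
All simple roots have the same length, so the diagram is simply laced. The associated Dynkin diagram is a chain of 5 nodes with single edges (A_5), so the type is A_5 (the algebra sl(6)).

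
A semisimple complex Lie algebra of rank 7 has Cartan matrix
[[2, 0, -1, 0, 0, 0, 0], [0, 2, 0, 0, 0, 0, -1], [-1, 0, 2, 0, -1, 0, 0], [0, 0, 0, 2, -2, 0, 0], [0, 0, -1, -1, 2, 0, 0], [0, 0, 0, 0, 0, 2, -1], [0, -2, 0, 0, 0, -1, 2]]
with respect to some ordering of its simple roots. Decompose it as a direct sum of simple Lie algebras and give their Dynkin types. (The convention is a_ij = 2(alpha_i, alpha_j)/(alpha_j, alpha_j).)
B_3 (so(7)) + C_4 (sp(8))

The diagram associated to this matrix has two connected components: the simple roots {alpha_2, alpha_6, alpha_7} form a chain of 3 nodes with a double edge at one end; the terminal node there is the unique short simple root (B_3), and {alpha_1, alpha_3, alpha_4, alpha_5} form a chain of 4 nodes with a double edge at one end; the terminal node there is the unique long simple root (C_4). A semisimple Lie algebra decomposes uniquely as the direct sum of simple ideals, one per connected component of its Dynkin diagram, so g ≅ B_3 ⊕ C_4 (dimension 21 + 36 = 57).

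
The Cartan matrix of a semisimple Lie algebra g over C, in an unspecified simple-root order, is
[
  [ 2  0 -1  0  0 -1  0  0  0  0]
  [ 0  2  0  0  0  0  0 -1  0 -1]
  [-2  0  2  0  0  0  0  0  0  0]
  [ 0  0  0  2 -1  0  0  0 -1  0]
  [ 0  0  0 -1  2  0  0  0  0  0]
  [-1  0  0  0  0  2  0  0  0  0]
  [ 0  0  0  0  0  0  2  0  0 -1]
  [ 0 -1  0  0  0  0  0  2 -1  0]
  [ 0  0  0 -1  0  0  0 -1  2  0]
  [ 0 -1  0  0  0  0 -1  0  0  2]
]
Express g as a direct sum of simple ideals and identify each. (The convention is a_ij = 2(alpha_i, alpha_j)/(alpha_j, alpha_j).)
A_7 + C_3

The diagram associated to this matrix has two connected components: the simple roots {alpha_2, alpha_4, alpha_5, alpha_7, alpha_8, alpha_9, alpha_10} form a chain of 7 nodes with single edges (A_7), and {alpha_1, alpha_3, alpha_6} form a chain of 3 nodes with a double edge at one end; the terminal node there is the unique long simple root (C_3). A semisimple Lie algebra decomposes uniquely as the direct sum of simple ideals, one per connected component of its Dynkin diagram, so g ≅ A_7 ⊕ C_3 (dimension 63 + 21 = 84).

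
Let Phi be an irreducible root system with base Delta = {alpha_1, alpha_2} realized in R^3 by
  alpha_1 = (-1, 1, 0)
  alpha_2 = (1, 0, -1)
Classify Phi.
A_2 (sl(3))

Compute the Cartan integers a_ij = 2(alpha_i, alpha_j)/(alpha_j, alpha_j); the resulting 2x2 Cartan matrix is
[[2, -1], [-1, 2]].
All simple roots have the same length, so the diagram is simply laced. The associated Dynkin diagram is a chain of 2 nodes with single edges (A_2), so the type is A_2 (the algebra sl(3)).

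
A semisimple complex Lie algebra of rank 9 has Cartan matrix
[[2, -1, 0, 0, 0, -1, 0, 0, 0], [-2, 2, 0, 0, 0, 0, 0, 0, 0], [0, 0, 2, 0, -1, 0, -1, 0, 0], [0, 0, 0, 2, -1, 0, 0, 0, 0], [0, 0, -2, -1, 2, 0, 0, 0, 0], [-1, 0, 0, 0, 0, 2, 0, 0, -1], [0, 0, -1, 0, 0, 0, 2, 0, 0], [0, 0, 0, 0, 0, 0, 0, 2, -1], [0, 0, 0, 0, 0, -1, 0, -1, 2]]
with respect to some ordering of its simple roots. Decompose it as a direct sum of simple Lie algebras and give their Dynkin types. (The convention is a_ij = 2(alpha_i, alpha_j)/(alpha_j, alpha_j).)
The diagram associated to this matrix has two connected components: the simple roots {alpha_1, alpha_2, alpha_6, alpha_8, alpha_9} form a chain of 5 nodes with a double edge at one end; the terminal node there is the unique long simple root (C_5), and {alpha_3, alpha_4, alpha_5, alpha_7} form a chain of 4 nodes with a double edge between the middle two (F_4). A semisimple Lie algebra decomposes uniquely as the direct sum of simple ideals, one per connected component of its Dynkin diagram, so g ≅ C_5 ⊕ F_4 (dimension 55 + 52 = 107).

type C_5 ⊕ type F_4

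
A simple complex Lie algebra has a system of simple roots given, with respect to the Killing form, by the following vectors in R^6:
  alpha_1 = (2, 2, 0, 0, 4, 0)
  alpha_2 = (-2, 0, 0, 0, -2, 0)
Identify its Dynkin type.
type G_2

Compute the Cartan integers a_ij = 2(alpha_i, alpha_j)/(alpha_j, alpha_j); the resulting 2x2 Cartan matrix is
[[2, -3], [-1, 2]].
The roots have two lengths (squared-length ratio 3:1); the short ones are alpha_{2}. The associated Dynkin diagram is two nodes joined by a triple edge (G_2), so the type is G_2.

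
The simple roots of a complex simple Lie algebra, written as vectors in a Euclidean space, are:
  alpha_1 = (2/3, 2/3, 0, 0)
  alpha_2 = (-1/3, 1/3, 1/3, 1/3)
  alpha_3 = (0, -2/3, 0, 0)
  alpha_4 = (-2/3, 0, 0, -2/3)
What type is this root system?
Compute the Cartan integers a_ij = 2(alpha_i, alpha_j)/(alpha_j, alpha_j); the resulting 4x4 Cartan matrix is
[[2, 0, -2, -1], [0, 2, -1, 0], [-1, -1, 2, 0], [-1, 0, 0, 2]].
The roots have two lengths (squared-length ratio 2:1); the short ones are alpha_{2,3}. The associated Dynkin diagram is a chain of 4 nodes with a double edge between the middle two (F_4), so the type is F_4.

F_4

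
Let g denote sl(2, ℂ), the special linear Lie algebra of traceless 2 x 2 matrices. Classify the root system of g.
This is sl(2), which has dimension 2^2 - 1 = 3 and rank 2 - 1 = 1 (a Cartan subalgebra is the diagonal traceless matrices). In the classification of classical Lie algebras, the special linear algebra sl(n+1) has type A_n; here n = 1, so the Dynkin diagram is a chain of 1 nodes with single edges (A_1). Hence the type is A_1.

A_1 (sl(2))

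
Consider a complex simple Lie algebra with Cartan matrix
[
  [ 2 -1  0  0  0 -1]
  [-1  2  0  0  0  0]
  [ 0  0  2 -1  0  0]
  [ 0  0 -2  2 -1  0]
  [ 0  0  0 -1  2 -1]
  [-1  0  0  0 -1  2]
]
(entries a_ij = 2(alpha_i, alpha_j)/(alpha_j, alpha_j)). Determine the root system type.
B_6 (so(13))

The matrix has rank 6 with 2's on the diagonal. Reading the off-diagonal entries as Dynkin edges (a single edge where a_ij = a_ji = -1; a double or triple edge where a_ij * a_ji = 2 or 3), the diagram is a chain of 6 nodes with a double edge at one end; the terminal node there is the unique short simple root (B_6). One simple-root ordering that puts it in standard form is (alpha_2, alpha_1, alpha_6, alpha_5, alpha_4, alpha_3). So the algebra is type B_6, i.e. so(13).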